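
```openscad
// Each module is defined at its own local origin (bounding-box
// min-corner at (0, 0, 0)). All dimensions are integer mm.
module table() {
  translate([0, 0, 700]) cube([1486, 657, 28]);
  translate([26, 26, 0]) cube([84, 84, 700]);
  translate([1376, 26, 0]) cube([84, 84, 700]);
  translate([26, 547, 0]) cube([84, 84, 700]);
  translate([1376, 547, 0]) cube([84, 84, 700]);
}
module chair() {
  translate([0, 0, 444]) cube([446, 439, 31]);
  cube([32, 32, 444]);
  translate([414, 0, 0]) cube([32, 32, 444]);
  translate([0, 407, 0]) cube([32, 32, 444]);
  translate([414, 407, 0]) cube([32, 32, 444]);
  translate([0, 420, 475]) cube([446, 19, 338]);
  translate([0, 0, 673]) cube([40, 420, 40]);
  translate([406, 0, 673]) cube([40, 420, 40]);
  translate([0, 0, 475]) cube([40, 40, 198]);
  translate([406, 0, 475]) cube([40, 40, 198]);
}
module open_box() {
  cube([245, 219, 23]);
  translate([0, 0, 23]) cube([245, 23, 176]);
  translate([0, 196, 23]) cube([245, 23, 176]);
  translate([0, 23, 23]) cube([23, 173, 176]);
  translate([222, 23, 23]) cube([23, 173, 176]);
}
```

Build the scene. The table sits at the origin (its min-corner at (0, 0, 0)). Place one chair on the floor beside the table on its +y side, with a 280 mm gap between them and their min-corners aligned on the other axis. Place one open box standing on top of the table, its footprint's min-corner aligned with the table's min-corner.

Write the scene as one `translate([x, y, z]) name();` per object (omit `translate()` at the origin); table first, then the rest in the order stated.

table();
translate([0, 937, 0]) chair();
translate([0, 0, 728]) open_box();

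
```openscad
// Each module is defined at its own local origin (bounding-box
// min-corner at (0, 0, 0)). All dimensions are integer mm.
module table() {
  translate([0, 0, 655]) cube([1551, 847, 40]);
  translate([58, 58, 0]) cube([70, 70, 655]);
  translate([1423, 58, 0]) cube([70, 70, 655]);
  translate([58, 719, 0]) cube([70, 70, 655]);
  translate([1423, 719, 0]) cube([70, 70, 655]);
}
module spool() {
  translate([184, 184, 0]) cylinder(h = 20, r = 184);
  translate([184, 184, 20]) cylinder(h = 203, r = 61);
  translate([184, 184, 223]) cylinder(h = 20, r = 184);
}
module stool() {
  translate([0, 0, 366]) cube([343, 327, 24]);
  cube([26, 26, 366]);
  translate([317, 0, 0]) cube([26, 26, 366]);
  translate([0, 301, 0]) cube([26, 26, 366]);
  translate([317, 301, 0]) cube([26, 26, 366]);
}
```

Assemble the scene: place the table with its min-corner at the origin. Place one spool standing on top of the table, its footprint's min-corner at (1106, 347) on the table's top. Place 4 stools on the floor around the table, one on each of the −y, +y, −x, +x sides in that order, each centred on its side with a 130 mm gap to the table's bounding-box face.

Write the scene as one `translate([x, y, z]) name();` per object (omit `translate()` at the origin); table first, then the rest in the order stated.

table();
translate([1106, 347, 695]) spool();
translate([604, -457, 0]) stool();
translate([604, 977, 0]) stool();
translate([-473, 260, 0]) stool();
translate([1681, 260, 0]) stool();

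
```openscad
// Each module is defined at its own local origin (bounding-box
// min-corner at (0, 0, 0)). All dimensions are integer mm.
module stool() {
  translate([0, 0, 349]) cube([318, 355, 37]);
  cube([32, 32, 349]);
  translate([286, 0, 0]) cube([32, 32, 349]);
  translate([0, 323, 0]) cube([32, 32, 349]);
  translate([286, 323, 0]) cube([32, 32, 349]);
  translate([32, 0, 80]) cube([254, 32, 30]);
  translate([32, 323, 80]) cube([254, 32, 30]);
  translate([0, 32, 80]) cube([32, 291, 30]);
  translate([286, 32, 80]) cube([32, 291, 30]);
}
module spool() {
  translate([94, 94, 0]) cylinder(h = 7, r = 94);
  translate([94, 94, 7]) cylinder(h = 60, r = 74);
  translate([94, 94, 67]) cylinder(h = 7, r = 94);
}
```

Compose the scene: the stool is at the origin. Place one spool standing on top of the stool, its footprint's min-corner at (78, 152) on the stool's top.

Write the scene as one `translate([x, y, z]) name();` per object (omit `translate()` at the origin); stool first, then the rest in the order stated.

stool();
translate([78, 152, 386]) spool();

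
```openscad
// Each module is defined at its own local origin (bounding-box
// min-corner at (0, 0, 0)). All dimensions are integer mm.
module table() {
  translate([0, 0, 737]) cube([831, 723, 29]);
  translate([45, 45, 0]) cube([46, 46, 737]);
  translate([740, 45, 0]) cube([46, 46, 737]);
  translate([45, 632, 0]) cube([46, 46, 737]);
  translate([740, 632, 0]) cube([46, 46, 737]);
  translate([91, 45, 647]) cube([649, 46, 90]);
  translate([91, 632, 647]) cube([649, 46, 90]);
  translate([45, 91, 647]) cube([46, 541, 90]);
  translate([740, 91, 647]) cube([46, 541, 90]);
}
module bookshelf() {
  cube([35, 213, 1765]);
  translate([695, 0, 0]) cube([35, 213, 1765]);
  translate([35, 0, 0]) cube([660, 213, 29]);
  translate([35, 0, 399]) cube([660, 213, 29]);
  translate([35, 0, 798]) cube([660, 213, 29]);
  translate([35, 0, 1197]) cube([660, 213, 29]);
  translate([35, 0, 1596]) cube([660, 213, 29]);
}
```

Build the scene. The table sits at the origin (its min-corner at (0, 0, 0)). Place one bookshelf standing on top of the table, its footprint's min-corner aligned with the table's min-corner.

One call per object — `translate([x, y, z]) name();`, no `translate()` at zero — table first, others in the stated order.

table();
translate([0, 0, 766]) bookshelf();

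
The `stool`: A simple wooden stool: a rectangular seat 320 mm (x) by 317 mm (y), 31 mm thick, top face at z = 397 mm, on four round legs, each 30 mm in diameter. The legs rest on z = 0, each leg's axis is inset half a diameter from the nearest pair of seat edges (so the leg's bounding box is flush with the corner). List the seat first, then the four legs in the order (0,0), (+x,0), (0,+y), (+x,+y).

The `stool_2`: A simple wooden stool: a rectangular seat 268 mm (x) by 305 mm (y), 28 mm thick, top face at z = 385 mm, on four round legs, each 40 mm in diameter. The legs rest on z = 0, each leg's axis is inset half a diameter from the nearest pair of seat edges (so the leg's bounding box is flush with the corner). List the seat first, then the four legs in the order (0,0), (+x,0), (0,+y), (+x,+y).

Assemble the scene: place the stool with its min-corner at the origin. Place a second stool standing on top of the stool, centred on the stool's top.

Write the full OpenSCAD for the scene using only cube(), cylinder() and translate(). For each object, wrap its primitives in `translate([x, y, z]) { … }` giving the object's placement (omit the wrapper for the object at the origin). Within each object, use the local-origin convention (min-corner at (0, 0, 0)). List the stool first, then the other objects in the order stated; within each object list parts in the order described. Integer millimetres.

translate([0, 0, 366]) cube([320, 317, 31]);
translate([15, 15, 0]) cylinder(h = 366, r = 15);
translate([305, 15, 0]) cylinder(h = 366, r = 15);
translate([15, 302, 0]) cylinder(h = 366, r = 15);
translate([305, 302, 0]) cylinder(h = 366, r = 15);
translate([26, 6, 397]) {
  translate([0, 0, 357]) cube([268, 305, 28]);
  translate([20, 20, 0]) cylinder(h = 357, r = 20);
  translate([248, 20, 0]) cylinder(h = 357, r = 20);
  translate([20, 285, 0]) cylinder(h = 357, r = 20);
  translate([248, 285, 0]) cylinder(h = 357, r = 20);
}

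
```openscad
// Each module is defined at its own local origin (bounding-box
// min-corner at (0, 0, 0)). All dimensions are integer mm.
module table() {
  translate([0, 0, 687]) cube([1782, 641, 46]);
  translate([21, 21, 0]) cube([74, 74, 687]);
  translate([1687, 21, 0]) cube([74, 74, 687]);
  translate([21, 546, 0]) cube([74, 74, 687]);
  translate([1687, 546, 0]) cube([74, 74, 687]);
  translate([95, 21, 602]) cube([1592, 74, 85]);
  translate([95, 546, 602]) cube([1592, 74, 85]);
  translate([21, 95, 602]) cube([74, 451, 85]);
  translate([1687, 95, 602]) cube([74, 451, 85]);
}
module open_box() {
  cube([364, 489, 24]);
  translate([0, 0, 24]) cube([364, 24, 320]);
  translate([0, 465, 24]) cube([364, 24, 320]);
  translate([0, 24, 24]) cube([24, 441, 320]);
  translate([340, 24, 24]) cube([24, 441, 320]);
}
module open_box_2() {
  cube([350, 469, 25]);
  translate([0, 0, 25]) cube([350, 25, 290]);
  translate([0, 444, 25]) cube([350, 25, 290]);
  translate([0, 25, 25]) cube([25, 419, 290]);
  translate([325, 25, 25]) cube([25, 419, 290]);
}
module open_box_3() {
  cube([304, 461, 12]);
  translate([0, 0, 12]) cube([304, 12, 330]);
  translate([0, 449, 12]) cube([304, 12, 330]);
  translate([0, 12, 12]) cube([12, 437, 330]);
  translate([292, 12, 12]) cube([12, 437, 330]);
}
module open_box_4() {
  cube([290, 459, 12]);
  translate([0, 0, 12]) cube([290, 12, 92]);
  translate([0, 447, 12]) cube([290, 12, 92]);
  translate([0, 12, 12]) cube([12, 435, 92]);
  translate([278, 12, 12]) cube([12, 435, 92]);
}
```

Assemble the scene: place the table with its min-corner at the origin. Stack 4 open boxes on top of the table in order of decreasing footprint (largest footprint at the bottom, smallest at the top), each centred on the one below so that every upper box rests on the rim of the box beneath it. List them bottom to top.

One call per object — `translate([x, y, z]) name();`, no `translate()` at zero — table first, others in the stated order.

table();
translate([709, 76, 733]) open_box();
translate([716, 86, 1077]) open_box_2();
translate([739, 90, 1392]) open_box_3();
translate([746, 91, 1734]) open_box_4();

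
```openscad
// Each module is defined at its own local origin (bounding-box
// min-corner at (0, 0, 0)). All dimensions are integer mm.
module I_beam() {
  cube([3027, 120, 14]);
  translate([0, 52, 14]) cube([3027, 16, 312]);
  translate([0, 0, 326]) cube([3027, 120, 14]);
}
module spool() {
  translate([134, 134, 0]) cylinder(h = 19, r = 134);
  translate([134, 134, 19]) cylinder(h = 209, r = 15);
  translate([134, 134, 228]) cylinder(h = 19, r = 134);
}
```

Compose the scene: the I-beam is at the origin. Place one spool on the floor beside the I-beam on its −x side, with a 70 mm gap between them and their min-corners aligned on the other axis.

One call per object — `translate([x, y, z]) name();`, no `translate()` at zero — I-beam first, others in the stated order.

I_beam();
translate([-338, 0, 0]) spool();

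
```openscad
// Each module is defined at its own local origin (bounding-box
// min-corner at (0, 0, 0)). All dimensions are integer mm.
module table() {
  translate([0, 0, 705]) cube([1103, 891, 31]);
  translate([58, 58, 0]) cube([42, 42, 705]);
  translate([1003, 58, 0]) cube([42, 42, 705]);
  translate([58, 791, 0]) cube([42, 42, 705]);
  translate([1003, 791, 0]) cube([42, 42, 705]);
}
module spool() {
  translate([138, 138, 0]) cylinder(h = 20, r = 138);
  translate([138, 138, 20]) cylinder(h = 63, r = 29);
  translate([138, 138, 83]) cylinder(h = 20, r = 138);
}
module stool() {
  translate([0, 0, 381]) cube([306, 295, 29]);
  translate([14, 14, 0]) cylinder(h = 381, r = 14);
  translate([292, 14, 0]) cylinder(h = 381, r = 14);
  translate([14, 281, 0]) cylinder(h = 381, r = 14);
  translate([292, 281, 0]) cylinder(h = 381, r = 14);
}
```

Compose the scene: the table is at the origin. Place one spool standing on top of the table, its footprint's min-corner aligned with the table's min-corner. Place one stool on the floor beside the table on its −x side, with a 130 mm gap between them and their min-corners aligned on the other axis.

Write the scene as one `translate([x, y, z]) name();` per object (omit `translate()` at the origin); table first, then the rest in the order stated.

table();
translate([0, 0, 736]) spool();
translate([-436, 0, 0]) stool();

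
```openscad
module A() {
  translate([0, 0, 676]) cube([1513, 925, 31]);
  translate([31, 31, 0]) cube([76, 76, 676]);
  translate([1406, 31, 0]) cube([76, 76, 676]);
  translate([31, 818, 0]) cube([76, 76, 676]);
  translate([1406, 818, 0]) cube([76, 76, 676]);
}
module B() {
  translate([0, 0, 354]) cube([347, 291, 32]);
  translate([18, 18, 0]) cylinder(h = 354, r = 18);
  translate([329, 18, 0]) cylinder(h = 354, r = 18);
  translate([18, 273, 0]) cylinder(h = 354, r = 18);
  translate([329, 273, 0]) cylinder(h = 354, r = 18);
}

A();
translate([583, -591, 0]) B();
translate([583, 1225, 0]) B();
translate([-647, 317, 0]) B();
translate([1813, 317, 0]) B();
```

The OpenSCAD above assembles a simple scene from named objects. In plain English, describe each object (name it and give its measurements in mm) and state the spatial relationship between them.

A is a table with a 1513×925 mm rectangular top, 31 mm thick, top surface at z = 707 mm, supported by four 76×76 mm square legs, each inset 31 mm from the nearest pair of top edges, running from the floor.

B is a four-legged stool. The seat is 347×291 mm, 32 mm thick, top at z = 386 mm. It stands on four round legs, each 36 mm in diameter, from z = 0 to the seat underside, each leg's axis is inset half a diameter from the nearest pair of seat edges (so the leg's bounding box is flush with the corner).

Four stools sit around the table at the −y, +y, −x, +x sides.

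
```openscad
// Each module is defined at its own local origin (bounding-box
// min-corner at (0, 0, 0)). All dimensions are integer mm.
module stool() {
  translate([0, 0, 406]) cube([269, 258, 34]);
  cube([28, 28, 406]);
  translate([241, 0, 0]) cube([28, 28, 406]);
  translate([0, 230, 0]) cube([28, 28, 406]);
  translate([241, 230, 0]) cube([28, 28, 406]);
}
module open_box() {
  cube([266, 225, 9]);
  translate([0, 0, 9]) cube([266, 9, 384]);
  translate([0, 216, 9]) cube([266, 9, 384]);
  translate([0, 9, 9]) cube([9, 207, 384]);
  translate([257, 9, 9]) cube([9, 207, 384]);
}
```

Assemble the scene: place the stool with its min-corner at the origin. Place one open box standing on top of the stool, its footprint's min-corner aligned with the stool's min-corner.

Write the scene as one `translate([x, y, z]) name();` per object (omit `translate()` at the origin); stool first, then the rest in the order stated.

stool();
translate([0, 0, 440]) open_box();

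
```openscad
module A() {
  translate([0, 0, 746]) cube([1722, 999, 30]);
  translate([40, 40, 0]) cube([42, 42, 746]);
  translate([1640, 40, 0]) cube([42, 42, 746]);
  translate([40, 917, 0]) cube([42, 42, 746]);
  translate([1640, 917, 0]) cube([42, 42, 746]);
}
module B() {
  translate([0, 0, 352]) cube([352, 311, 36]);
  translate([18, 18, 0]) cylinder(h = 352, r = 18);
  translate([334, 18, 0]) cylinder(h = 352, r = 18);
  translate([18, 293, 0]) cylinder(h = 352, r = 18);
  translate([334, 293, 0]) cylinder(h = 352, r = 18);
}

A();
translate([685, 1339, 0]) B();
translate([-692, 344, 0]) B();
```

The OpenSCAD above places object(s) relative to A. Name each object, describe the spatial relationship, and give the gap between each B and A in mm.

A is a table. B is a stool. Two stools sit around the table at the +y, −x sides. The gap between each stool and the table is 340 mm.

Each stool's nearest face is 340 mm from the table's bounding box.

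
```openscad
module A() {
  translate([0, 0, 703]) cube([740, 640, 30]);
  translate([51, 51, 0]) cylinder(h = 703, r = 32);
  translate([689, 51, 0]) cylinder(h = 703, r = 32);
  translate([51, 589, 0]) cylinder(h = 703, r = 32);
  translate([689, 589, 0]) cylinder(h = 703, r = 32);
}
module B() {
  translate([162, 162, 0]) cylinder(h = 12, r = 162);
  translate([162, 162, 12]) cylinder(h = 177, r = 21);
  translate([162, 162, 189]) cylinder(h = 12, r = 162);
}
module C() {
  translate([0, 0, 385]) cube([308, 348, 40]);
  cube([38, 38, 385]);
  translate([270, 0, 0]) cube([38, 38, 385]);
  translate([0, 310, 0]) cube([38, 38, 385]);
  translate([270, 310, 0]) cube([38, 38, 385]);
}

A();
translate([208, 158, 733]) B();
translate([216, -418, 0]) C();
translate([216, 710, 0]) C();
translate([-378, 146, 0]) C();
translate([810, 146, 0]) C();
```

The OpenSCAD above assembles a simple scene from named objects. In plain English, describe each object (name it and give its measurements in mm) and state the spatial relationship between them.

A is a table: top 740 mm (x) × 640 mm (y), 30 mm thick, upper face at z = 733 mm, on four round legs of 64 mm diameter, each leg's bounding box inset 19 mm from the nearest pair of top edges, running from z = 0 to the bottom of the top.

B is a spool: two coaxial disc flanges of radius 162 mm and thickness 12 mm, joined by a core cylinder of radius 21 mm and height 177 mm. The lower flange rests on z = 0 and the three cylinders share a vertical axis.

C is a four-legged stool. The seat is a 308×348×40 mm slab whose top surface is at z = 425 mm; four square legs, each 38×38 mm in cross-section, run from the floor (z = 0) to the underside of the seat, each flush with a corner of the seat.

The spool is on top of the table, centred. Four stools sit around the table at the −y, +y, −x, +x sides.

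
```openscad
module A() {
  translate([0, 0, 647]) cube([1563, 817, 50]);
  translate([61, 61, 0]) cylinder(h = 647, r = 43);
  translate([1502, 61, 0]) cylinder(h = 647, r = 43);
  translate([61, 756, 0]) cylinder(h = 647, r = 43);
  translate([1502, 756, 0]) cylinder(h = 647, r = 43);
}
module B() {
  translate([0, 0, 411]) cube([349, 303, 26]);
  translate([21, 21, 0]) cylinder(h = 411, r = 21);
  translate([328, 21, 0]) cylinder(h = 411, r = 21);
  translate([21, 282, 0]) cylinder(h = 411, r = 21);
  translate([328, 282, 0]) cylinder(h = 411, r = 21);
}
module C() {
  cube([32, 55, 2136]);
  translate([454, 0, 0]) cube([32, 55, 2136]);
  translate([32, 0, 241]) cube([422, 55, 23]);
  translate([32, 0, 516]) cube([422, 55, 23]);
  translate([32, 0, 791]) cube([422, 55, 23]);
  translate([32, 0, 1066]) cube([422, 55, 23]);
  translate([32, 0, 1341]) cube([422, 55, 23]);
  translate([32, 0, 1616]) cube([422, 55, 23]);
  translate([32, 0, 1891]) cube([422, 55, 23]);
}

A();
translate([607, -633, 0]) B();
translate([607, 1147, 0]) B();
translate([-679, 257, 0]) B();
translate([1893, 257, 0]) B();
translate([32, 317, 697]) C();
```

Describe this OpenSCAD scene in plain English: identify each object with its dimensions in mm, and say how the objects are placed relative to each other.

A is a table with a 1563×817 mm rectangular top, 50 mm thick, top surface at z = 697 mm, supported by four round legs of 86 mm diameter, each leg's bounding box inset 18 mm from the nearest pair of top edges, running from the floor.

B is a simple wooden stool: a rectangular seat 349 mm (x) by 303 mm (y), 26 mm thick, top face at z = 437 mm, on four round legs, each 42 mm in diameter. The legs rest on z = 0, each leg's axis is inset half a diameter from the nearest pair of seat edges (so the leg's bounding box is flush with the corner).

C is a wooden ladder with two side rails of 32×55 mm section and 2136 mm height, set 486 mm apart overall. Between them run 7 rectangular rungs (55 mm deep, 23 mm thick), front faces flush with the rails' −y face. The bottom of the first rung is 241 mm above the floor and each subsequent rung is 275 mm higher than the one below.

Four stools sit around the table at the −y, +y, −x, +x sides. The ladder is on top of the table.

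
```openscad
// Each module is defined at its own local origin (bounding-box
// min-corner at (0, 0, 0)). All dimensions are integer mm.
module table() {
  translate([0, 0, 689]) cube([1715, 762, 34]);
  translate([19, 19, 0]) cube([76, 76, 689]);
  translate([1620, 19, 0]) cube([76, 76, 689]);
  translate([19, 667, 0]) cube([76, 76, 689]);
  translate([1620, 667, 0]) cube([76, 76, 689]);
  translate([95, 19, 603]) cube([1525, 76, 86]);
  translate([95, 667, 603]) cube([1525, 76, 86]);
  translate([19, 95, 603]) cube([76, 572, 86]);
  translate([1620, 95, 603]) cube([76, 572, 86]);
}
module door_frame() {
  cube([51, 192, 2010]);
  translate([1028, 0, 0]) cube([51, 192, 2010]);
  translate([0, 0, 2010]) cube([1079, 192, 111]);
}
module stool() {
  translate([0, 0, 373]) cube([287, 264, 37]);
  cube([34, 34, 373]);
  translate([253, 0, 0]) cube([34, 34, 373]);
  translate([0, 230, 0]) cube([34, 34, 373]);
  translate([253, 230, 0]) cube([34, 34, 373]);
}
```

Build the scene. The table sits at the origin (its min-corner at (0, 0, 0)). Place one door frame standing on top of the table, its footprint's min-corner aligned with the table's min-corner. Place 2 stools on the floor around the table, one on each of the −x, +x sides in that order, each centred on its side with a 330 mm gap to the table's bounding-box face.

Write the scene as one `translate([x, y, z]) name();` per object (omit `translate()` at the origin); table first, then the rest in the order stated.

table();
translate([0, 0, 723]) door_frame();
translate([-617, 249, 0]) stool();
translate([2045, 249, 0]) stool();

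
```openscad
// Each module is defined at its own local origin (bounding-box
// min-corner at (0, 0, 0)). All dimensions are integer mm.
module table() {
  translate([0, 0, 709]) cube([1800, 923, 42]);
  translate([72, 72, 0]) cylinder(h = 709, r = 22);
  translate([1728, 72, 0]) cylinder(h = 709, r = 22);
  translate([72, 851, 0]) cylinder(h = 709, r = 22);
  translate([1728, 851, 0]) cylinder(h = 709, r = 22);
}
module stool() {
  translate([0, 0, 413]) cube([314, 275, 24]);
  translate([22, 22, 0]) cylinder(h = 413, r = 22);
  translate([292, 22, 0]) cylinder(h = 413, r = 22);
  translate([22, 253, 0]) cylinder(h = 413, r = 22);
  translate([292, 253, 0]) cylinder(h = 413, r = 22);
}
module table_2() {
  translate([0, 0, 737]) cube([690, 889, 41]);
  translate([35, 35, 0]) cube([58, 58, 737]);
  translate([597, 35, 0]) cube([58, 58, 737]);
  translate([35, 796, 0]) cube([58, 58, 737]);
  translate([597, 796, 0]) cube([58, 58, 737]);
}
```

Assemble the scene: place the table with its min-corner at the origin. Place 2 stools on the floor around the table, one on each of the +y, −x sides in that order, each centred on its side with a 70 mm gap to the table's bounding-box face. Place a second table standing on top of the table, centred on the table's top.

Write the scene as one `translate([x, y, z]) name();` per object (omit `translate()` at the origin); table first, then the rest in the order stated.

table();
translate([743, 993, 0]) stool();
translate([-384, 324, 0]) stool();
translate([555, 17, 751]) table_2();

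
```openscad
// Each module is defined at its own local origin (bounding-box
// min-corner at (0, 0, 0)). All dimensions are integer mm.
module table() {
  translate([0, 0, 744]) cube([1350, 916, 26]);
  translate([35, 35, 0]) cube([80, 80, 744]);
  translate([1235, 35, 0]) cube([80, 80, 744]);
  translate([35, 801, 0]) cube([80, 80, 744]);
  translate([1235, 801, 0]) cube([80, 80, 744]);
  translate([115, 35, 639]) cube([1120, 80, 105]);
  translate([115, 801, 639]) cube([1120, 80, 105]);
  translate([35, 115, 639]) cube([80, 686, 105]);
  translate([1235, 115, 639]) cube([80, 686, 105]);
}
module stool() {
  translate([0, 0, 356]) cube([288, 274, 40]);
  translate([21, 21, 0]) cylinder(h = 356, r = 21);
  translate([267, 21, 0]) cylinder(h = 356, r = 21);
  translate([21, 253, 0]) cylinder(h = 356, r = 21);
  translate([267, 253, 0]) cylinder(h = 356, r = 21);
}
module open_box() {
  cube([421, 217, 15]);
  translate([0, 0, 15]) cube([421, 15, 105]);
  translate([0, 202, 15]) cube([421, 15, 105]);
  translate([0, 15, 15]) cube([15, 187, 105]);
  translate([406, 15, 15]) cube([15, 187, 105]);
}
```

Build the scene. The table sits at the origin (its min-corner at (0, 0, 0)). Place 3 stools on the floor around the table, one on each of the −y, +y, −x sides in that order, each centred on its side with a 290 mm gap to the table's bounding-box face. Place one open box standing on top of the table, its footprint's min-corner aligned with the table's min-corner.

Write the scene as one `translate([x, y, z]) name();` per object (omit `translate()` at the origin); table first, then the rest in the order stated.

table();
translate([531, -564, 0]) stool();
translate([531, 1206, 0]) stool();
translate([-578, 321, 0]) stool();
translate([0, 0, 770]) open_box();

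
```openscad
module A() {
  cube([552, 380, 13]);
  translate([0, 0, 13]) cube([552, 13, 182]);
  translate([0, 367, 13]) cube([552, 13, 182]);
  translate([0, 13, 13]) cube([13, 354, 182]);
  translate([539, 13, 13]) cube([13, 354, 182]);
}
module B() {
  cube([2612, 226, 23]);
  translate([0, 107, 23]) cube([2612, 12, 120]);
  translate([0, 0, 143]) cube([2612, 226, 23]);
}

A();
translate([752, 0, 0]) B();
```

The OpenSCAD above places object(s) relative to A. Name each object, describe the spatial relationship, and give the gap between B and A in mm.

A is an open box. B is an I-beam. The I-beam is on the floor beside the open box on its +x side. The gap between the I-beam and the open box is 200 mm.

The I-beam's nearest face is 200 mm from the open box's +x face.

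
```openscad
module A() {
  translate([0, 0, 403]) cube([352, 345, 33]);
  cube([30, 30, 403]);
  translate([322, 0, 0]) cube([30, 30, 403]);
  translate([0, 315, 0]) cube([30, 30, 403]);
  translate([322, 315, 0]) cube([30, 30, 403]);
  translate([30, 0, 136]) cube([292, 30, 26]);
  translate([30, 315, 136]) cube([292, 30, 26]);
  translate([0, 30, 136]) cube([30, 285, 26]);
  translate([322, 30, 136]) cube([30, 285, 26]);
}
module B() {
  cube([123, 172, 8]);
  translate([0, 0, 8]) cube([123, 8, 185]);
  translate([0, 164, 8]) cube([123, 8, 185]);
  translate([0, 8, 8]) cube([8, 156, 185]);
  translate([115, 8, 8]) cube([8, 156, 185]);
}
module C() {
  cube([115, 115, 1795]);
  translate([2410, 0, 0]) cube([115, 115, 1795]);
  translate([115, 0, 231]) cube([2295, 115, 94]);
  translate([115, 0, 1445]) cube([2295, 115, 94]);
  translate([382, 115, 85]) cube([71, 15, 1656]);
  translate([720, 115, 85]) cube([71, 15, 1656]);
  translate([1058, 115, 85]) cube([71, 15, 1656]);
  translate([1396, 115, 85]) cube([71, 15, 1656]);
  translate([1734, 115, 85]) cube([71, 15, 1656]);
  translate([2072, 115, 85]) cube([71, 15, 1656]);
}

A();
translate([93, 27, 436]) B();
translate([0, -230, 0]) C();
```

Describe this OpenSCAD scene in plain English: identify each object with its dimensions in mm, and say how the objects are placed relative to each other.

A is a four-legged stool. The seat is 352×345 mm, 33 mm thick, top at z = 436 mm. It stands on four square legs, each 30×30 mm in cross-section, from z = 0 to the seat underside, each flush with a corner of the seat. Four stretchers, 30 mm wide and 26 mm tall, connect adjacent legs with their undersides at z = 136 mm, each running between the inner faces of the legs it joins and aligned with the legs' outer faces on the other axis.

B is an open-topped rectangular box: outside dimensions 123×172×193 mm, with a uniform wall and base thickness of 8 mm. The base is a full 123×172 slab on the floor; four walls sit on top of the base. The front and back walls (the −y and +y sides) span the full width; the two side walls fit between them.

C is a fence section. Two 115×115 mm posts, 1795 mm tall, stand on the floor with a clear span of 2295 mm between their inner faces. Two horizontal rails of 115×94 mm section span the gap between the posts with their undersides at z = 231 mm and z = 1445 mm, flush with the posts' −y face. 6 pickets, each 71 mm wide, 15 mm thick and 1656 mm tall, are fixed to the +y face of the rails with their bottoms at z = 85 mm, evenly spaced across the span with equal gaps (rounded down to the nearest mm) at the −x end and between each pair — any rounding remainder accumulates at the +x end.

The open box is on top of the stool. The fence section is on the floor beside the stool on its −y side.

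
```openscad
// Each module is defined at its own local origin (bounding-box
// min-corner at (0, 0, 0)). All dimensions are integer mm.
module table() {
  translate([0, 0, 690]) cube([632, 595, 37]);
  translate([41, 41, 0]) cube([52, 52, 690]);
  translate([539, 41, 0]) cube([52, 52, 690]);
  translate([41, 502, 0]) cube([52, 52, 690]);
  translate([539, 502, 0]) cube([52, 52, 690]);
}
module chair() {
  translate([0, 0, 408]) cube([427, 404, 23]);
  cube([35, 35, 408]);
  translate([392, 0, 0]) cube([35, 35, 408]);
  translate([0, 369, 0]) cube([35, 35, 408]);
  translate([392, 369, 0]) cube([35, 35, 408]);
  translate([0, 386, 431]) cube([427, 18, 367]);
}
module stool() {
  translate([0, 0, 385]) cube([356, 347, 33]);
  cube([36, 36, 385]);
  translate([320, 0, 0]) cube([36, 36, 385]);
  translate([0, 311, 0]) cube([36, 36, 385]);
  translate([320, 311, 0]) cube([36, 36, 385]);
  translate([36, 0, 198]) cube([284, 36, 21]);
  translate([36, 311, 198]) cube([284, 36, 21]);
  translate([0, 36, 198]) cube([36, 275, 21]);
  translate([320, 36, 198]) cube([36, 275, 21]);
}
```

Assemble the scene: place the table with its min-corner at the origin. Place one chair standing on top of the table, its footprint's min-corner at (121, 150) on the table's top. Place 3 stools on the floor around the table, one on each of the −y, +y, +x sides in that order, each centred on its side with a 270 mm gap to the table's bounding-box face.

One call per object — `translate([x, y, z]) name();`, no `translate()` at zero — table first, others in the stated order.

table();
translate([121, 150, 727]) chair();
translate([138, -617, 0]) stool();
translate([138, 865, 0]) stool();
translate([902, 124, 0]) stool();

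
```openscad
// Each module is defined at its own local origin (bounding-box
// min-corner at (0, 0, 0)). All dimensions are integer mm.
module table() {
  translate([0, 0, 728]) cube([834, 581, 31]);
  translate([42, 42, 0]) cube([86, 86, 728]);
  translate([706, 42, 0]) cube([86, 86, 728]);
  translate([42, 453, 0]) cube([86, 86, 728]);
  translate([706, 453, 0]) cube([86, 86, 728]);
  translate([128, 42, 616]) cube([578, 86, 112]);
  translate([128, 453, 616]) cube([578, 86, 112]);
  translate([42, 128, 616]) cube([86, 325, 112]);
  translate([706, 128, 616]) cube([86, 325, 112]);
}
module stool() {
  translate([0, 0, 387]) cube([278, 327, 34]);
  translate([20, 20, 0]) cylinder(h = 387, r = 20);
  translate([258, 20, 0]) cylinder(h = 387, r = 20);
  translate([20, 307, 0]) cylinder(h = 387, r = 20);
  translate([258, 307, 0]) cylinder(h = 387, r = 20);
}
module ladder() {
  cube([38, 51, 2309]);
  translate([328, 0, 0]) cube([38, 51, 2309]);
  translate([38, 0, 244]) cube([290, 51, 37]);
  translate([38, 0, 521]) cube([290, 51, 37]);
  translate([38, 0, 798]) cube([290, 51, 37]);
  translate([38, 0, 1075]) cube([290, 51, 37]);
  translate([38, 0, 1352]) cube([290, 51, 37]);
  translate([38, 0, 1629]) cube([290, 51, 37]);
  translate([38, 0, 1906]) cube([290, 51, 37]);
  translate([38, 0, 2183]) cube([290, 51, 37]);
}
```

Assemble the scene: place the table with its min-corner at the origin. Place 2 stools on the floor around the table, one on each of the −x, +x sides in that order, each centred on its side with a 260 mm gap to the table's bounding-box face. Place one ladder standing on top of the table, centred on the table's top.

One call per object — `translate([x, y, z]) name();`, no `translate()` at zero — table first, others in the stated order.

table();
translate([-538, 127, 0]) stool();
translate([1094, 127, 0]) stool();
translate([234, 265, 759]) ladder();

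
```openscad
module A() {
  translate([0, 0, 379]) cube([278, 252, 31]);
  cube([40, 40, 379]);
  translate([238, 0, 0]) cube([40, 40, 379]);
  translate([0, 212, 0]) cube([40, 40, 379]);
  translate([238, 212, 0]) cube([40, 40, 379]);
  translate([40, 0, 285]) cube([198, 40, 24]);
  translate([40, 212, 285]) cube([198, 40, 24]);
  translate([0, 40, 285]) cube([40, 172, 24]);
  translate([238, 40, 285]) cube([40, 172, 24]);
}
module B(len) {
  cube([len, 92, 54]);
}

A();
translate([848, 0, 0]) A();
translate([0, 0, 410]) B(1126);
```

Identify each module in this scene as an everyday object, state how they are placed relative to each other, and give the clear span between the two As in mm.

Second stool starts at x = 848; first ends at x = 278; clear span = 848 − 278 = 570 mm.

A is a stool. B is a beam. A beam spans the tops of two stools. The clear span between the two stools is 570 mm.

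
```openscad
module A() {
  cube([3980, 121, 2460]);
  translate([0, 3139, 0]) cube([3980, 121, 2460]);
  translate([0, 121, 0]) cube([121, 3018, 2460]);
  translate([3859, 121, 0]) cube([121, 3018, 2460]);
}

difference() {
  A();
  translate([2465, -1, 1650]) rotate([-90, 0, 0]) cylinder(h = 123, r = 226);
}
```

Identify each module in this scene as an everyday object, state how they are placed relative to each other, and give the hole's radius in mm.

The subtracted cylinder has r = 226 mm.

A is a house frame. The house frame has a circular hole through its front wall. The hole's radius is 226 mm.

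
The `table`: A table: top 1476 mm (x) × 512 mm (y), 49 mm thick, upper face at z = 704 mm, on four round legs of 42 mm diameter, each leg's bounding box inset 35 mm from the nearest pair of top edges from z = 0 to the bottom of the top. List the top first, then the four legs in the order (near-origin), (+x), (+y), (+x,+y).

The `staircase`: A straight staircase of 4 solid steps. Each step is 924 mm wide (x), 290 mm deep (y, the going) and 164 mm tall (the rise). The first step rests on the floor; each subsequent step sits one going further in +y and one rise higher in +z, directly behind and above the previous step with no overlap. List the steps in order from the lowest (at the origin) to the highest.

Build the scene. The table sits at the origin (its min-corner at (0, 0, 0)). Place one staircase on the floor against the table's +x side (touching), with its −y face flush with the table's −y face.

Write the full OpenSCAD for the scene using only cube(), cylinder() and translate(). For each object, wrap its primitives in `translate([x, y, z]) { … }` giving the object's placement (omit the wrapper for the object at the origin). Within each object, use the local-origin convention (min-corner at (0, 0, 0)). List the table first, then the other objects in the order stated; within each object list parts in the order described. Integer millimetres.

translate([0, 0, 655]) cube([1476, 512, 49]);
translate([56, 56, 0]) cylinder(h = 655, r = 21);
translate([1420, 56, 0]) cylinder(h = 655, r = 21);
translate([56, 456, 0]) cylinder(h = 655, r = 21);
translate([1420, 456, 0]) cylinder(h = 655, r = 21);
translate([1476, 0, 0]) {
  cube([924, 290, 164]);
  translate([0, 290, 164]) cube([924, 290, 164]);
  translate([0, 580, 328]) cube([924, 290, 164]);
  translate([0, 870, 492]) cube([924, 290, 164]);
}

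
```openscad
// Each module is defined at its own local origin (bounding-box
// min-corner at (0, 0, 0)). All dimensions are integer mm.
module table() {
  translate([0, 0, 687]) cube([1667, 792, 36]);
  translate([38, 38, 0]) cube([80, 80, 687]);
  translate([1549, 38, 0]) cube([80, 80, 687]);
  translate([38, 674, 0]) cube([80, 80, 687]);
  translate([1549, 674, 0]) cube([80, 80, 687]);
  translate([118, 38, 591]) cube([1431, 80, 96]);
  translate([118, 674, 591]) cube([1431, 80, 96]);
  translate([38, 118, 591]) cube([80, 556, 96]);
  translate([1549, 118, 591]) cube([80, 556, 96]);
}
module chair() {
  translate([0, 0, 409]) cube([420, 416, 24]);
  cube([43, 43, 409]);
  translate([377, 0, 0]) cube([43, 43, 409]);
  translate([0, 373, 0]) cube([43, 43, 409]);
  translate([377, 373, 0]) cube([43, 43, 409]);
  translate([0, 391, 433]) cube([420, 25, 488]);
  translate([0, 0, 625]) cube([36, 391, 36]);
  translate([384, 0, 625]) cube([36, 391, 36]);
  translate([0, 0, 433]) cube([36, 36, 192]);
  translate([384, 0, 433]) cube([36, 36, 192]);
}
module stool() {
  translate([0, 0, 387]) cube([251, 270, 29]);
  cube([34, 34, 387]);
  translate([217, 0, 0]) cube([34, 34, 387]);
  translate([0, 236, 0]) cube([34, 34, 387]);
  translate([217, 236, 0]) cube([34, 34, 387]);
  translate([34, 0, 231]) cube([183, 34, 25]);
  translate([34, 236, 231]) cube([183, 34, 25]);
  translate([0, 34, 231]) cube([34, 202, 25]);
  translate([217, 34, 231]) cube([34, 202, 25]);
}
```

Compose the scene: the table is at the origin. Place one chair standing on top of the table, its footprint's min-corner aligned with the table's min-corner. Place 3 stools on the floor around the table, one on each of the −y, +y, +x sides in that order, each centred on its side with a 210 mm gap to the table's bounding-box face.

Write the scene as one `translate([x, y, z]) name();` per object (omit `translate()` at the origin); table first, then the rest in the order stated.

table();
translate([0, 0, 723]) chair();
translate([708, -480, 0]) stool();
translate([708, 1002, 0]) stool();
translate([1877, 261, 0]) stool();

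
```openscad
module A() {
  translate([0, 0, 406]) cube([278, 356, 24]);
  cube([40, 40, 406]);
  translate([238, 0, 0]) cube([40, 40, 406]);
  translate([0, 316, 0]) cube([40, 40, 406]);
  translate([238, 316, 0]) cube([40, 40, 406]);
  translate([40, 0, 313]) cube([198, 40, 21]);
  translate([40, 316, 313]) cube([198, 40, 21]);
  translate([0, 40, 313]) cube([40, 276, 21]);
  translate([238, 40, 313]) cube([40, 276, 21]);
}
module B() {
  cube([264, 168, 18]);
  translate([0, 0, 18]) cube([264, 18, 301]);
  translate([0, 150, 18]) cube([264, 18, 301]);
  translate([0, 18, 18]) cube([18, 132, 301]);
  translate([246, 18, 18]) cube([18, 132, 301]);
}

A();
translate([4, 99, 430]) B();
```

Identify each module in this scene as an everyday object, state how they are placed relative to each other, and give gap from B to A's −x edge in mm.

A is a stool. B is an open box. The open box is on top of the stool. The gap from the open box to the stool's −x edge is 4 mm.

The open box's min-x is at 4; the stool's min-x is 0; gap = 4 mm.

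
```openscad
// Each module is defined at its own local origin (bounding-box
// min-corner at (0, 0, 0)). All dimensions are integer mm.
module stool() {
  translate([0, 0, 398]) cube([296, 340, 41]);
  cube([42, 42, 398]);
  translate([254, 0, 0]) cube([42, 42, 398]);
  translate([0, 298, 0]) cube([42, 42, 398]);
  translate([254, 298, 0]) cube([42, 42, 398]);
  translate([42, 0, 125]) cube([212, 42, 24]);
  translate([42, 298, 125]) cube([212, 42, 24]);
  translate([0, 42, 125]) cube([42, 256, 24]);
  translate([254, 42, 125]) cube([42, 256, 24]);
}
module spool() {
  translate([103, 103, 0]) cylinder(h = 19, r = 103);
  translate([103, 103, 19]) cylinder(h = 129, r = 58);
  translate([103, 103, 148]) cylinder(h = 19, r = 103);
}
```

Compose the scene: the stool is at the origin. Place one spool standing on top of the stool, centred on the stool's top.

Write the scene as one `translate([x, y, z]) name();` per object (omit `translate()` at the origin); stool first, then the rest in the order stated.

stool();
translate([45, 67, 439]) spool();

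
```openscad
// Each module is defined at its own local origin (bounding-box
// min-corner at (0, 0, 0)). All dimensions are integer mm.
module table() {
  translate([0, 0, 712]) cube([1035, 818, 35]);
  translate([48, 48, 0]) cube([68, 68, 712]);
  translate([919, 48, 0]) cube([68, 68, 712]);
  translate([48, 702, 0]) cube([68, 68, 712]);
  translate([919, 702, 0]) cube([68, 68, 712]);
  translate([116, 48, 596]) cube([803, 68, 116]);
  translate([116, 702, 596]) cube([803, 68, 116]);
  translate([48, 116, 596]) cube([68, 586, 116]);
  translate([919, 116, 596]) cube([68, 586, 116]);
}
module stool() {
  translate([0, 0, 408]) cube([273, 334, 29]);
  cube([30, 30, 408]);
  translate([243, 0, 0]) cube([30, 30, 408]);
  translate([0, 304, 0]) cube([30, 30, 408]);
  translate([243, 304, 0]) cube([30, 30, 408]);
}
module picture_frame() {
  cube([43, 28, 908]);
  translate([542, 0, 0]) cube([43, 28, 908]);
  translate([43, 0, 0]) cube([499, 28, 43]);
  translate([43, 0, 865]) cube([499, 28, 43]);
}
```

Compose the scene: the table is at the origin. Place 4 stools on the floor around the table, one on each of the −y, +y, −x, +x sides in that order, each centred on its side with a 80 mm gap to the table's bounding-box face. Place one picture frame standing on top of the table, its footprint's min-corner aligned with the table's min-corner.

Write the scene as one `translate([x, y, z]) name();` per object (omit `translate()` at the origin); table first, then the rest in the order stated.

table();
translate([381, -414, 0]) stool();
translate([381, 898, 0]) stool();
translate([-353, 242, 0]) stool();
translate([1115, 242, 0]) stool();
translate([0, 0, 747]) picture_frame();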